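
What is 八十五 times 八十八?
Convert 八十五 (Chinese numeral) → 8×10 + 5 = 85 (decimal)
Convert 八十八 (Chinese numeral) → 8×10 + 8 = 88 (decimal)
Compute 85 × 88 = 7480
7480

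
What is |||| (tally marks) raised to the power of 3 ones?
Convert |||| (tally marks) → 4 (decimal)
Convert 3 ones (place-value notation) → 3 (decimal)
Compute 4 ^ 3 = 64
64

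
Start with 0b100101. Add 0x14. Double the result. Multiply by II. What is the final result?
Convert 0b100101 (binary) → 32 + 4 + 1 = 37 (decimal)
Start: 37
Convert 0x14 (hexadecimal) → 1×16 + 4 = 20 (decimal)
37 + 20 = 57
57 × 2 = 114
Convert II (Roman numeral) → 1 + 1 = 2 (decimal)
114 × 2 = 228
228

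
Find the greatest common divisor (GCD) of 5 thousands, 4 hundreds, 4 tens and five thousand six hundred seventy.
Convert 5 thousands, 4 hundreds, 4 tens (place-value notation) → 5×1000 + 4×100 + 4×10 = 5440 (decimal)
Convert five thousand six hundred seventy (English words) → 5×1000 + 6×100 + 70 = 5670 (decimal)
Compute gcd(5440, 5670) = 10
10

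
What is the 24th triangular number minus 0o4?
The 24th triangular number = 24×25/2 = 300
Convert 0o4 (octal) → 4 (decimal)
Compute 300 - 4 = 296
296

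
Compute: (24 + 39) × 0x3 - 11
Convert 0x3 (hexadecimal) → 3 (decimal)
Expression in decimal: (24 + 39) × 3 - 11
Parentheses first: 24 + 39 = 63
Multiply: 63 × 3 = 189
Subtract: 189 - 11 = 178
178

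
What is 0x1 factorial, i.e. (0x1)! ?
Convert 0x1 (hexadecimal) → 1 (decimal)
Compute 1! = 1
1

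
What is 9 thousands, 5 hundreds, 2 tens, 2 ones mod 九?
Convert 9 thousands, 5 hundreds, 2 tens, 2 ones (place-value notation) → 9×1000 + 5×100 + 2×10 + 2 = 9522 (decimal)
Convert 九 (Chinese numeral) → 9 (decimal)
Compute 9522 mod 9 = 0
0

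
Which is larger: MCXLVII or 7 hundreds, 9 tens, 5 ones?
Convert MCXLVII (Roman numeral) → 1000 + 100 + 40 + 5 + 1 + 1 = 1147 (decimal)
Convert 7 hundreds, 9 tens, 5 ones (place-value notation) → 7×100 + 9×10 + 5 = 795 (decimal)
Compare 1147 vs 795: larger = 1147
1147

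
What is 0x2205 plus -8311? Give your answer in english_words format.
Convert 0x2205 (hexadecimal) → 2×4096 + 2×256 + 5 = 8709 (decimal)
Compute 8709 + -8311 = 398
Convert 398 (decimal) → 398 = 3×100 + 98 → three hundred ninety-eight (English words)
three hundred ninety-eight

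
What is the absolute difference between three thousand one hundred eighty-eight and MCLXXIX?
Convert three thousand one hundred eighty-eight (English words) → 3×1000 + 1×100 + 88 = 3188 (decimal)
Convert MCLXXIX (Roman numeral) → 1000 + 100 + 50 + 10 + 10 + 9 = 1179 (decimal)
Compute |3188 - 1179| = 2009
2009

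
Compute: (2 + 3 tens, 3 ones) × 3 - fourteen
Convert 3 tens, 3 ones (place-value notation) → 3×10 + 3 = 33 (decimal)
Convert fourteen (English words) → 14 (decimal)
Expression in decimal: (2 + 33) × 3 - 14
Parentheses first: 2 + 33 = 35
Multiply: 35 × 3 = 105
Subtract: 105 - 14 = 91
91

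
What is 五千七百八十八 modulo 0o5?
Convert 五千七百八十八 (Chinese numeral) → 5×1000 + 7×100 + 8×10 + 8 = 5788 (decimal)
Convert 0o5 (octal) → 5 (decimal)
Compute 5788 mod 5 = 3
3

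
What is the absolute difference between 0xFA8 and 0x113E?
Convert 0xFA8 (hexadecimal) → 15×256 + 10×16 + 8 = 4008 (decimal)
Convert 0x113E (hexadecimal) → 1×4096 + 1×256 + 3×16 + 14 = 4414 (decimal)
Compute |4008 - 4414| = 406
406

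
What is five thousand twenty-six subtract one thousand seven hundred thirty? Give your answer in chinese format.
Convert five thousand twenty-six (English words) → 5×1000 + 26 = 5026 (decimal)
Convert one thousand seven hundred thirty (English words) → 1×1000 + 7×100 + 30 = 1730 (decimal)
Compute 5026 - 1730 = 3296
Convert 3296 (decimal) → 3296 = 3×1000 + 2×100 + 9×10 + 6 → 三千二百九十六 (Chinese numeral)
三千二百九十六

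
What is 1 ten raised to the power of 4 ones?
Convert 1 ten (place-value notation) → 1×10 = 10 (decimal)
Convert 4 ones (place-value notation) → 4 (decimal)
Compute 10 ^ 4 = 10000
10000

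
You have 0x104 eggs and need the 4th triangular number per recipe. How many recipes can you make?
Convert 0x104 (hexadecimal) → 1×256 + 4 = 260 (decimal)
Convert the 4th triangular number (triangular index) → 4×5/2 = 10 (decimal)
Compute 260 ÷ 10 = 26
26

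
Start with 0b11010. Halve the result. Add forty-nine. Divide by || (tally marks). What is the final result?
Convert 0b11010 (binary) → 16 + 8 + 2 = 26 (decimal)
Start: 26
26 ÷ 2 = 13
Convert forty-nine (English words) → 49 (decimal)
13 + 49 = 62
Convert || (tally marks) → 2 (decimal)
62 ÷ 2 = 31
31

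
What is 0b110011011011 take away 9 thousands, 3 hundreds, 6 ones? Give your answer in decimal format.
Convert 0b110011011011 (binary) → 2048 + 1024 + 128 + 64 + 16 + 8 + 2 + 1 = 3291 (decimal)
Convert 9 thousands, 3 hundreds, 6 ones (place-value notation) → 9×1000 + 3×100 + 6 = 9306 (decimal)
Compute 3291 - 9306 = -6015
-6015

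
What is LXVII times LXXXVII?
Convert LXVII (Roman numeral) → 50 + 10 + 5 + 1 + 1 = 67 (decimal)
Convert LXXXVII (Roman numeral) → 50 + 10 + 10 + 10 + 5 + 1 + 1 = 87 (decimal)
Compute 67 × 87 = 5829
5829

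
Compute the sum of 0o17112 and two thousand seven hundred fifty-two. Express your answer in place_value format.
Convert 0o17112 (octal) → 1×4096 + 7×512 + 1×64 + 1×8 + 2 = 7754 (decimal)
Convert two thousand seven hundred fifty-two (English words) → 2×1000 + 7×100 + 52 = 2752 (decimal)
Compute 7754 + 2752 = 10506
Convert 10506 (decimal) → 10506 = 10×1000 + 5×100 + 6 → 10 thousands, 5 hundreds, 6 ones (place-value notation)
10 thousands, 5 hundreds, 6 ones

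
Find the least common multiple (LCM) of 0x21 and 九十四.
Convert 0x21 (hexadecimal) → 2×16 + 1 = 33 (decimal)
Convert 九十四 (Chinese numeral) → 9×10 + 4 = 94 (decimal)
Compute lcm(33, 94) = 3102
3102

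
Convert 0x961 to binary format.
Convert 0x961 (hexadecimal) → 9×256 + 6×16 + 1 = 2401 (decimal)
Convert 2401 (decimal) → 2401 = 2048 + 256 + 64 + 32 + 1 → 0b100101100001 (binary)
0b100101100001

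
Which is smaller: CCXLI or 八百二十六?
Convert CCXLI (Roman numeral) → 100 + 100 + 40 + 1 = 241 (decimal)
Convert 八百二十六 (Chinese numeral) → 8×100 + 2×10 + 6 = 826 (decimal)
Compare 241 vs 826: smaller = 241
241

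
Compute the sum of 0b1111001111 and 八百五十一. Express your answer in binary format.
Convert 0b1111001111 (binary) → 512 + 256 + 128 + 64 + 8 + 4 + 2 + 1 = 975 (decimal)
Convert 八百五十一 (Chinese numeral) → 8×100 + 5×10 + 1 = 851 (decimal)
Compute 975 + 851 = 1826
Convert 1826 (decimal) → 1826 = 1024 + 512 + 256 + 32 + 2 → 0b11100100010 (binary)
0b11100100010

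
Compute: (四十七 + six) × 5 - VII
Convert 四十七 (Chinese numeral) → 4×10 + 7 = 47 (decimal)
Convert six (English words) → 6 (decimal)
Convert VII (Roman numeral) → 5 + 1 + 1 = 7 (decimal)
Expression in decimal: (47 + 6) × 5 - 7
Parentheses first: 47 + 6 = 53
Multiply: 53 × 5 = 265
Subtract: 265 - 7 = 258
258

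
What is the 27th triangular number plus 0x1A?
The 27th triangular number = 27×28/2 = 378
Convert 0x1A (hexadecimal) → 1×16 + 10 = 26 (decimal)
Compute 378 + 26 = 404
404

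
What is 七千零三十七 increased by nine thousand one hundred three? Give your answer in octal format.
Convert 七千零三十七 (Chinese numeral) → 7×1000 + 3×10 + 7 = 7037 (decimal)
Convert nine thousand one hundred three (English words) → 9×1000 + 1×100 + 3 = 9103 (decimal)
Compute 7037 + 9103 = 16140
Convert 16140 (decimal) → 16140 = 3×4096 + 7×512 + 4×64 + 1×8 + 4 → 0o37414 (octal)
0o37414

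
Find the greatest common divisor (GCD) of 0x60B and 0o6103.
Convert 0x60B (hexadecimal) → 6×256 + 11 = 1547 (decimal)
Convert 0o6103 (octal) → 6×512 + 1×64 + 3 = 3139 (decimal)
Compute gcd(1547, 3139) = 1
1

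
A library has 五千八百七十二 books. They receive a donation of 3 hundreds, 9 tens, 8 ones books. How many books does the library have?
Convert 五千八百七十二 (Chinese numeral) → 5×1000 + 8×100 + 7×10 + 2 = 5872 (decimal)
Convert 3 hundreds, 9 tens, 8 ones (place-value notation) → 3×100 + 9×10 + 8 = 398 (decimal)
Compute 5872 + 398 = 6270
6270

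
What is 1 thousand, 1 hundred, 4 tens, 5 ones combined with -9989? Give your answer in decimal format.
Convert 1 thousand, 1 hundred, 4 tens, 5 ones (place-value notation) → 1×1000 + 1×100 + 4×10 + 5 = 1145 (decimal)
Compute 1145 + -9989 = -8844
-8844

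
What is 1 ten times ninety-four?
Convert 1 ten (place-value notation) → 1×10 = 10 (decimal)
Convert ninety-four (English words) → 94 (decimal)
Compute 10 × 94 = 940
940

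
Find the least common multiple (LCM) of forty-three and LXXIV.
Convert forty-three (English words) → 43 (decimal)
Convert LXXIV (Roman numeral) → 50 + 10 + 10 + 4 = 74 (decimal)
Compute lcm(43, 74) = 3182
3182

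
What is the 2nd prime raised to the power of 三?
Convert the 2nd prime (prime index) → 3 (decimal)
Convert 三 (Chinese numeral) → 3 (decimal)
Compute 3 ^ 3 = 27
27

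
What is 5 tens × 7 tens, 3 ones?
Convert 5 tens (place-value notation) → 5×10 = 50 (decimal)
Convert 7 tens, 3 ones (place-value notation) → 7×10 + 3 = 73 (decimal)
Compute 50 × 73 = 3650
3650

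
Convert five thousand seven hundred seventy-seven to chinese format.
Convert five thousand seven hundred seventy-seven (English words) → 5×1000 + 7×100 + 77 = 5777 (decimal)
Convert 5777 (decimal) → 5777 = 5×1000 + 7×100 + 7×10 + 7 → 五千七百七十七 (Chinese numeral)
五千七百七十七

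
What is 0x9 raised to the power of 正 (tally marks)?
Convert 0x9 (hexadecimal) → 9 (decimal)
Convert 正 (tally marks) → 5 (decimal)
Compute 9 ^ 5 = 59049
59049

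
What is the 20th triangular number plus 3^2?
The 20th triangular number = 20×21/2 = 210
Convert 3^2 (power) → 9 (decimal)
Compute 210 + 9 = 219
219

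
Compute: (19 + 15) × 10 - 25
Parentheses first: 19 + 15 = 34
Multiply: 34 × 10 = 340
Subtract: 340 - 25 = 315
315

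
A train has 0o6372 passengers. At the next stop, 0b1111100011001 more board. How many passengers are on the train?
Convert 0o6372 (octal) → 6×512 + 3×64 + 7×8 + 2 = 3322 (decimal)
Convert 0b1111100011001 (binary) → 4096 + 2048 + 1024 + 512 + 256 + 16 + 8 + 1 = 7961 (decimal)
Compute 3322 + 7961 = 11283
11283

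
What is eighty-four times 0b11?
Convert eighty-four (English words) → 84 (decimal)
Convert 0b11 (binary) → 2 + 1 = 3 (decimal)
Compute 84 × 3 = 252
252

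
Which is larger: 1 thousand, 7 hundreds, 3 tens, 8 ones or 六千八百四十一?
Convert 1 thousand, 7 hundreds, 3 tens, 8 ones (place-value notation) → 1×1000 + 7×100 + 3×10 + 8 = 1738 (decimal)
Convert 六千八百四十一 (Chinese numeral) → 6×1000 + 8×100 + 4×10 + 1 = 6841 (decimal)
Compare 1738 vs 6841: larger = 6841
6841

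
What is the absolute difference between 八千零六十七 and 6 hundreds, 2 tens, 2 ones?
Convert 八千零六十七 (Chinese numeral) → 8×1000 + 6×10 + 7 = 8067 (decimal)
Convert 6 hundreds, 2 tens, 2 ones (place-value notation) → 6×100 + 2×10 + 2 = 622 (decimal)
Compute |8067 - 622| = 7445
7445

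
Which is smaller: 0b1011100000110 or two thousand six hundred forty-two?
Convert 0b1011100000110 (binary) → 4096 + 1024 + 512 + 256 + 4 + 2 = 5894 (decimal)
Convert two thousand six hundred forty-two (English words) → 2×1000 + 6×100 + 42 = 2642 (decimal)
Compare 5894 vs 2642: smaller = 2642
2642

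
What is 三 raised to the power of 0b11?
Convert 三 (Chinese numeral) → 3 (decimal)
Convert 0b11 (binary) → 2 + 1 = 3 (decimal)
Compute 3 ^ 3 = 27
27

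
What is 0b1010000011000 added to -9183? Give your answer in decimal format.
Convert 0b1010000011000 (binary) → 4096 + 1024 + 16 + 8 = 5144 (decimal)
Compute 5144 + -9183 = -4039
-4039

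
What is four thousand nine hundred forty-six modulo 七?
Convert four thousand nine hundred forty-six (English words) → 4×1000 + 9×100 + 46 = 4946 (decimal)
Convert 七 (Chinese numeral) → 7 (decimal)
Compute 4946 mod 7 = 4
4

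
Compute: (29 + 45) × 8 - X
Convert X (Roman numeral) → 10 (decimal)
Expression in decimal: (29 + 45) × 8 - 10
Parentheses first: 29 + 45 = 74
Multiply: 74 × 8 = 592
Subtract: 592 - 10 = 582
582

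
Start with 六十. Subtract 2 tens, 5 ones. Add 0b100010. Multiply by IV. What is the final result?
Convert 六十 (Chinese numeral) → 6×10 = 60 (decimal)
Start: 60
Convert 2 tens, 5 ones (place-value notation) → 2×10 + 5 = 25 (decimal)
60 - 25 = 35
Convert 0b100010 (binary) → 32 + 2 = 34 (decimal)
35 + 34 = 69
Convert IV (Roman numeral) → 4 (decimal)
69 × 4 = 276
276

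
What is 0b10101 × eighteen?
Convert 0b10101 (binary) → 16 + 4 + 1 = 21 (decimal)
Convert eighteen (English words) → 18 (decimal)
Compute 21 × 18 = 378
378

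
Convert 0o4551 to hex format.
Convert 0o4551 (octal) → 4×512 + 5×64 + 5×8 + 1 = 2409 (decimal)
Convert 2409 (decimal) → 2409 = 9×256 + 6×16 + 9 → 0x969 (hexadecimal)
0x969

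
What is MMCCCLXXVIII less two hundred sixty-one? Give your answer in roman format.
Convert MMCCCLXXVIII (Roman numeral) → 1000 + 1000 + 100 + 100 + 100 + 50 + 10 + 10 + 5 + 1 + 1 + 1 = 2378 (decimal)
Convert two hundred sixty-one (English words) → 2×100 + 61 = 261 (decimal)
Compute 2378 - 261 = 2117
Convert 2117 (decimal) → 2117 = 1000 + 1000 + 100 + 10 + 5 + 1 + 1 → MMCXVII (Roman numeral)
MMCXVII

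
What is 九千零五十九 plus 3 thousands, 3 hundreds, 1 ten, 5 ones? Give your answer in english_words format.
Convert 九千零五十九 (Chinese numeral) → 9×1000 + 5×10 + 9 = 9059 (decimal)
Convert 3 thousands, 3 hundreds, 1 ten, 5 ones (place-value notation) → 3×1000 + 3×100 + 1×10 + 5 = 3315 (decimal)
Compute 9059 + 3315 = 12374
Convert 12374 (decimal) → 12374 = 12×1000 + 3×100 + 74 → twelve thousand three hundred seventy-four (English words)
twelve thousand three hundred seventy-four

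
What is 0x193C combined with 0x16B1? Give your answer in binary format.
Convert 0x193C (hexadecimal) → 1×4096 + 9×256 + 3×16 + 12 = 6460 (decimal)
Convert 0x16B1 (hexadecimal) → 1×4096 + 6×256 + 11×16 + 1 = 5809 (decimal)
Compute 6460 + 5809 = 12269
Convert 12269 (decimal) → 12269 = 8192 + 2048 + 1024 + 512 + 256 + 128 + 64 + 32 + 8 + 4 + 1 → 0b10111111101101 (binary)
0b10111111101101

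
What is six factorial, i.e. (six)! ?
Convert six (English words) → 6 (decimal)
Compute 6! = 720
720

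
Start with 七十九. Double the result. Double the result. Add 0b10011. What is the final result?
Convert 七十九 (Chinese numeral) → 7×10 + 9 = 79 (decimal)
Start: 79
79 × 2 = 158
158 × 2 = 316
Convert 0b10011 (binary) → 16 + 2 + 1 = 19 (decimal)
316 + 19 = 335
335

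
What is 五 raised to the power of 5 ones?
Convert 五 (Chinese numeral) → 5 (decimal)
Convert 5 ones (place-value notation) → 5 (decimal)
Compute 5 ^ 5 = 3125
3125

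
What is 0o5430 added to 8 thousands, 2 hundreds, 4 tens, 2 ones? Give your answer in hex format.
Convert 0o5430 (octal) → 5×512 + 4×64 + 3×8 = 2840 (decimal)
Convert 8 thousands, 2 hundreds, 4 tens, 2 ones (place-value notation) → 8×1000 + 2×100 + 4×10 + 2 = 8242 (decimal)
Compute 2840 + 8242 = 11082
Convert 11082 (decimal) → 11082 = 2×4096 + 11×256 + 4×16 + 10 → 0x2B4A (hexadecimal)
0x2B4A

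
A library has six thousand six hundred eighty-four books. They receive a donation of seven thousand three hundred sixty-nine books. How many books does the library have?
Convert six thousand six hundred eighty-four (English words) → 6×1000 + 6×100 + 84 = 6684 (decimal)
Convert seven thousand three hundred sixty-nine (English words) → 7×1000 + 3×100 + 69 = 7369 (decimal)
Compute 6684 + 7369 = 14053
14053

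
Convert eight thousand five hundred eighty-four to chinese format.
Convert eight thousand five hundred eighty-four (English words) → 8×1000 + 5×100 + 84 = 8584 (decimal)
Convert 8584 (decimal) → 8584 = 8×1000 + 5×100 + 8×10 + 4 → 八千五百八十四 (Chinese numeral)
八千五百八十四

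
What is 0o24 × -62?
Convert 0o24 (octal) → 2×8 + 4 = 20 (decimal)
Compute 20 × -62 = -1240
-1240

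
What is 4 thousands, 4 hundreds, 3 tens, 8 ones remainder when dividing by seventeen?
Convert 4 thousands, 4 hundreds, 3 tens, 8 ones (place-value notation) → 4×1000 + 4×100 + 3×10 + 8 = 4438 (decimal)
Convert seventeen (English words) → 17 (decimal)
Compute 4438 mod 17 = 1
1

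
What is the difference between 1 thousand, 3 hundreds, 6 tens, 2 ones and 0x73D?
Convert 1 thousand, 3 hundreds, 6 tens, 2 ones (place-value notation) → 1×1000 + 3×100 + 6×10 + 2 = 1362 (decimal)
Convert 0x73D (hexadecimal) → 7×256 + 3×16 + 13 = 1853 (decimal)
Difference: |1362 - 1853| = 491
491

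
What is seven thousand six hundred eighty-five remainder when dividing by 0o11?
Convert seven thousand six hundred eighty-five (English words) → 7×1000 + 6×100 + 85 = 7685 (decimal)
Convert 0o11 (octal) → 1×8 + 1 = 9 (decimal)
Compute 7685 mod 9 = 8
8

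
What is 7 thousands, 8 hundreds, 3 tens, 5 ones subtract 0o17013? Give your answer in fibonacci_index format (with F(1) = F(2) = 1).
Convert 7 thousands, 8 hundreds, 3 tens, 5 ones (place-value notation) → 7×1000 + 8×100 + 3×10 + 5 = 7835 (decimal)
Convert 0o17013 (octal) → 1×4096 + 7×512 + 1×8 + 3 = 7691 (decimal)
Compute 7835 - 7691 = 144
Convert 144 (decimal) → 1, 1, 2, 3, 5, 8, 13, 21, 34, 55, 89, 144 → the 12th Fibonacci number (Fibonacci index)
the 12th Fibonacci number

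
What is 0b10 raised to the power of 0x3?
Convert 0b10 (binary) → 2 (decimal)
Convert 0x3 (hexadecimal) → 3 (decimal)
Compute 2 ^ 3 = 8
8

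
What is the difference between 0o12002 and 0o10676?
Convert 0o12002 (octal) → 1×4096 + 2×512 + 2 = 5122 (decimal)
Convert 0o10676 (octal) → 1×4096 + 6×64 + 7×8 + 6 = 4542 (decimal)
Difference: |5122 - 4542| = 580
580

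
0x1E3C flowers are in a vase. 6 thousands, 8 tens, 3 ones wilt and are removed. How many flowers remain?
Convert 0x1E3C (hexadecimal) → 1×4096 + 14×256 + 3×16 + 12 = 7740 (decimal)
Convert 6 thousands, 8 tens, 3 ones (place-value notation) → 6×1000 + 8×10 + 3 = 6083 (decimal)
Compute 7740 - 6083 = 1657
1657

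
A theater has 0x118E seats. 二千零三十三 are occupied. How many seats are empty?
Convert 0x118E (hexadecimal) → 1×4096 + 1×256 + 8×16 + 14 = 4494 (decimal)
Convert 二千零三十三 (Chinese numeral) → 2×1000 + 3×10 + 3 = 2033 (decimal)
Compute 4494 - 2033 = 2461
2461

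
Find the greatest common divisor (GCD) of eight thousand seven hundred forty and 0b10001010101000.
Convert eight thousand seven hundred forty (English words) → 8×1000 + 7×100 + 40 = 8740 (decimal)
Convert 0b10001010101000 (binary) → 8192 + 512 + 128 + 32 + 8 = 8872 (decimal)
Compute gcd(8740, 8872) = 4
4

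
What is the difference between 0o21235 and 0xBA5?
Convert 0o21235 (octal) → 2×4096 + 1×512 + 2×64 + 3×8 + 5 = 8861 (decimal)
Convert 0xBA5 (hexadecimal) → 11×256 + 10×16 + 5 = 2981 (decimal)
Difference: |8861 - 2981| = 5880
5880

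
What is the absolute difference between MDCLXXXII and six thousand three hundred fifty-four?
Convert MDCLXXXII (Roman numeral) → 1000 + 500 + 100 + 50 + 10 + 10 + 10 + 1 + 1 = 1682 (decimal)
Convert six thousand three hundred fifty-four (English words) → 6×1000 + 3×100 + 54 = 6354 (decimal)
Compute |1682 - 6354| = 4672
4672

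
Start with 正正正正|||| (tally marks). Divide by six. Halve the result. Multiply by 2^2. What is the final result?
Convert 正正正正|||| (tally marks) → 5 + 5 + 5 + 5 + 4 = 24 (decimal)
Start: 24
Convert six (English words) → 6 (decimal)
24 ÷ 6 = 4
4 ÷ 2 = 2
Convert 2^2 (power) → 4 (decimal)
2 × 4 = 8
8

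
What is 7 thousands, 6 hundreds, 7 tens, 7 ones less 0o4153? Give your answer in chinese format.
Convert 7 thousands, 6 hundreds, 7 tens, 7 ones (place-value notation) → 7×1000 + 6×100 + 7×10 + 7 = 7677 (decimal)
Convert 0o4153 (octal) → 4×512 + 1×64 + 5×8 + 3 = 2155 (decimal)
Compute 7677 - 2155 = 5522
Convert 5522 (decimal) → 5522 = 5×1000 + 5×100 + 2×10 + 2 → 五千五百二十二 (Chinese numeral)
五千五百二十二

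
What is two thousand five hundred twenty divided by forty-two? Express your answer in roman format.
Convert two thousand five hundred twenty (English words) → 2×1000 + 5×100 + 20 = 2520 (decimal)
Convert forty-two (English words) → 42 (decimal)
Compute 2520 ÷ 42 = 60
Convert 60 (decimal) → 60 = 50 + 10 → LX (Roman numeral)
LX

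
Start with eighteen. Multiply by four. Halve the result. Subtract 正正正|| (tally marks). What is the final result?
Convert eighteen (English words) → 18 (decimal)
Start: 18
Convert four (English words) → 4 (decimal)
18 × 4 = 72
72 ÷ 2 = 36
Convert 正正正|| (tally marks) → 5 + 5 + 5 + 2 = 17 (decimal)
36 - 17 = 19
19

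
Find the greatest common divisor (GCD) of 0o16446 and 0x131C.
Convert 0o16446 (octal) → 1×4096 + 6×512 + 4×64 + 4×8 + 6 = 7462 (decimal)
Convert 0x131C (hexadecimal) → 1×4096 + 3×256 + 1×16 + 12 = 4892 (decimal)
Compute gcd(7462, 4892) = 2
2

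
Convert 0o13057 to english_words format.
Convert 0o13057 (octal) → 1×4096 + 3×512 + 5×8 + 7 = 5679 (decimal)
Convert 5679 (decimal) → 5679 = 5×1000 + 6×100 + 79 → five thousand six hundred seventy-nine (English words)
five thousand six hundred seventy-nine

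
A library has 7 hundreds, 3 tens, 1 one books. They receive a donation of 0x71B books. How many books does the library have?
Convert 7 hundreds, 3 tens, 1 one (place-value notation) → 7×100 + 3×10 + 1 = 731 (decimal)
Convert 0x71B (hexadecimal) → 7×256 + 1×16 + 11 = 1819 (decimal)
Compute 731 + 1819 = 2550
2550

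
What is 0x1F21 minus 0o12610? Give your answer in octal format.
Convert 0x1F21 (hexadecimal) → 1×4096 + 15×256 + 2×16 + 1 = 7969 (decimal)
Convert 0o12610 (octal) → 1×4096 + 2×512 + 6×64 + 1×8 = 5512 (decimal)
Compute 7969 - 5512 = 2457
Convert 2457 (decimal) → 2457 = 4×512 + 6×64 + 3×8 + 1 → 0o4631 (octal)
0o4631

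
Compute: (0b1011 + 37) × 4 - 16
Convert 0b1011 (binary) → 8 + 2 + 1 = 11 (decimal)
Expression in decimal: (11 + 37) × 4 - 16
Parentheses first: 11 + 37 = 48
Multiply: 48 × 4 = 192
Subtract: 192 - 16 = 176
176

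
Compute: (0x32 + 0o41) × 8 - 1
Convert 0x32 (hexadecimal) → 3×16 + 2 = 50 (decimal)
Convert 0o41 (octal) → 4×8 + 1 = 33 (decimal)
Expression in decimal: (50 + 33) × 8 - 1
Parentheses first: 50 + 33 = 83
Multiply: 83 × 8 = 664
Subtract: 664 - 1 = 663
663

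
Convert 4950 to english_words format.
Convert 4950 (decimal) → 4950 = 4×1000 + 9×100 + 50 → four thousand nine hundred fifty (English words)
four thousand nine hundred fifty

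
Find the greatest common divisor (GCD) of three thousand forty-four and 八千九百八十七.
Convert three thousand forty-four (English words) → 3×1000 + 44 = 3044 (decimal)
Convert 八千九百八十七 (Chinese numeral) → 8×1000 + 9×100 + 8×10 + 7 = 8987 (decimal)
Compute gcd(3044, 8987) = 1
1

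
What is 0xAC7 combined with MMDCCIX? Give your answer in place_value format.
Convert 0xAC7 (hexadecimal) → 10×256 + 12×16 + 7 = 2759 (decimal)
Convert MMDCCIX (Roman numeral) → 1000 + 1000 + 500 + 100 + 100 + 9 = 2709 (decimal)
Compute 2759 + 2709 = 5468
Convert 5468 (decimal) → 5468 = 5×1000 + 4×100 + 6×10 + 8 → 5 thousands, 4 hundreds, 6 tens, 8 ones (place-value notation)
5 thousands, 4 hundreds, 6 tens, 8 ones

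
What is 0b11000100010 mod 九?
Convert 0b11000100010 (binary) → 1024 + 512 + 32 + 2 = 1570 (decimal)
Convert 九 (Chinese numeral) → 9 (decimal)
Compute 1570 mod 9 = 4
4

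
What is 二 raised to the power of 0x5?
Convert 二 (Chinese numeral) → 2 (decimal)
Convert 0x5 (hexadecimal) → 5 (decimal)
Compute 2 ^ 5 = 32
32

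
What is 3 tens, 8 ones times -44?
Convert 3 tens, 8 ones (place-value notation) → 3×10 + 8 = 38 (decimal)
Compute 38 × -44 = -1672
-1672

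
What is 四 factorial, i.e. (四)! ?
Convert 四 (Chinese numeral) → 4 (decimal)
Compute 4! = 24
24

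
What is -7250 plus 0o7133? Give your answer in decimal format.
Convert 0o7133 (octal) → 7×512 + 1×64 + 3×8 + 3 = 3675 (decimal)
Compute -7250 + 3675 = -3575
-3575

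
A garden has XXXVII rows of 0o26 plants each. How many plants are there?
Convert 0o26 (octal) → 2×8 + 6 = 22 (decimal)
Convert XXXVII (Roman numeral) → 10 + 10 + 10 + 5 + 1 + 1 = 37 (decimal)
Compute 22 × 37 = 814
814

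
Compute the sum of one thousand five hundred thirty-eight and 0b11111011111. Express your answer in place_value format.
Convert one thousand five hundred thirty-eight (English words) → 1×1000 + 5×100 + 38 = 1538 (decimal)
Convert 0b11111011111 (binary) → 1024 + 512 + 256 + 128 + 64 + 16 + 8 + 4 + 2 + 1 = 2015 (decimal)
Compute 1538 + 2015 = 3553
Convert 3553 (decimal) → 3553 = 3×1000 + 5×100 + 5×10 + 3 → 3 thousands, 5 hundreds, 5 tens, 3 ones (place-value notation)
3 thousands, 5 hundreds, 5 tens, 3 ones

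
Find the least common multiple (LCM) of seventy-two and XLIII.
Convert seventy-two (English words) → 72 (decimal)
Convert XLIII (Roman numeral) → 40 + 1 + 1 + 1 = 43 (decimal)
Compute lcm(72, 43) = 3096
3096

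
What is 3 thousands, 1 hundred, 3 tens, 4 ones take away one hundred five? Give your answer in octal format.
Convert 3 thousands, 1 hundred, 3 tens, 4 ones (place-value notation) → 3×1000 + 1×100 + 3×10 + 4 = 3134 (decimal)
Convert one hundred five (English words) → 1×100 + 5 = 105 (decimal)
Compute 3134 - 105 = 3029
Convert 3029 (decimal) → 3029 = 5×512 + 7×64 + 2×8 + 5 → 0o5725 (octal)
0o5725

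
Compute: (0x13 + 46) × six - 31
Convert 0x13 (hexadecimal) → 1×16 + 3 = 19 (decimal)
Convert six (English words) → 6 (decimal)
Expression in decimal: (19 + 46) × 6 - 31
Parentheses first: 19 + 46 = 65
Multiply: 65 × 6 = 390
Subtract: 390 - 31 = 359
359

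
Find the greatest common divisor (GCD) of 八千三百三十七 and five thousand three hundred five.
Convert 八千三百三十七 (Chinese numeral) → 8×1000 + 3×100 + 3×10 + 7 = 8337 (decimal)
Convert five thousand three hundred five (English words) → 5×1000 + 3×100 + 5 = 5305 (decimal)
Compute gcd(8337, 5305) = 1
1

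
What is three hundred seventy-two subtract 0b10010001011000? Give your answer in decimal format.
Convert three hundred seventy-two (English words) → 3×100 + 72 = 372 (decimal)
Convert 0b10010001011000 (binary) → 8192 + 1024 + 64 + 16 + 8 = 9304 (decimal)
Compute 372 - 9304 = -8932
-8932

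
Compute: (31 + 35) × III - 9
Convert III (Roman numeral) → 1 + 1 + 1 = 3 (decimal)
Expression in decimal: (31 + 35) × 3 - 9
Parentheses first: 31 + 35 = 66
Multiply: 66 × 3 = 198
Subtract: 198 - 9 = 189
189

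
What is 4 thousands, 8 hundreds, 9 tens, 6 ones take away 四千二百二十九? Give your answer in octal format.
Convert 4 thousands, 8 hundreds, 9 tens, 6 ones (place-value notation) → 4×1000 + 8×100 + 9×10 + 6 = 4896 (decimal)
Convert 四千二百二十九 (Chinese numeral) → 4×1000 + 2×100 + 2×10 + 9 = 4229 (decimal)
Compute 4896 - 4229 = 667
Convert 667 (decimal) → 667 = 1×512 + 2×64 + 3×8 + 3 → 0o1233 (octal)
0o1233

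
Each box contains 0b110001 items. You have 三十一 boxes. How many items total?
Convert 0b110001 (binary) → 32 + 16 + 1 = 49 (decimal)
Convert 三十一 (Chinese numeral) → 3×10 + 1 = 31 (decimal)
Compute 49 × 31 = 1519
1519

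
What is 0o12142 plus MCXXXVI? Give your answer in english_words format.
Convert 0o12142 (octal) → 1×4096 + 2×512 + 1×64 + 4×8 + 2 = 5218 (decimal)
Convert MCXXXVI (Roman numeral) → 1000 + 100 + 10 + 10 + 10 + 5 + 1 = 1136 (decimal)
Compute 5218 + 1136 = 6354
Convert 6354 (decimal) → 6354 = 6×1000 + 3×100 + 54 → six thousand three hundred fifty-four (English words)
six thousand three hundred fifty-four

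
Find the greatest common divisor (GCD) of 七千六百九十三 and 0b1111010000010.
Convert 七千六百九十三 (Chinese numeral) → 7×1000 + 6×100 + 9×10 + 3 = 7693 (decimal)
Convert 0b1111010000010 (binary) → 4096 + 2048 + 1024 + 512 + 128 + 2 = 7810 (decimal)
Compute gcd(7693, 7810) = 1
1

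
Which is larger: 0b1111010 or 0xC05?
Convert 0b1111010 (binary) → 64 + 32 + 16 + 8 + 2 = 122 (decimal)
Convert 0xC05 (hexadecimal) → 12×256 + 5 = 3077 (decimal)
Compare 122 vs 3077: larger = 3077
3077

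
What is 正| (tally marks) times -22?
Convert 正| (tally marks) → 5 + 1 = 6 (decimal)
Compute 6 × -22 = -132
-132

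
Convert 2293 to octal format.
Convert 2293 (decimal) → 2293 = 4×512 + 3×64 + 6×8 + 5 → 0o4365 (octal)
0o4365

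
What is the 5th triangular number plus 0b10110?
The 5th triangular number = 5×6/2 = 15
Convert 0b10110 (binary) → 16 + 4 + 2 = 22 (decimal)
Compute 15 + 22 = 37
37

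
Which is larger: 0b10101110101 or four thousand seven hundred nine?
Convert 0b10101110101 (binary) → 1024 + 256 + 64 + 32 + 16 + 4 + 1 = 1397 (decimal)
Convert four thousand seven hundred nine (English words) → 4×1000 + 7×100 + 9 = 4709 (decimal)
Compare 1397 vs 4709: larger = 4709
4709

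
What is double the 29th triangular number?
The 29th triangular number = 29×30/2 = 435
Compute 435 × 2 = 870
870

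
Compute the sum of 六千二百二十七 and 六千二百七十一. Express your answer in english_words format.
Convert 六千二百二十七 (Chinese numeral) → 6×1000 + 2×100 + 2×10 + 7 = 6227 (decimal)
Convert 六千二百七十一 (Chinese numeral) → 6×1000 + 2×100 + 7×10 + 1 = 6271 (decimal)
Compute 6227 + 6271 = 12498
Convert 12498 (decimal) → 12498 = 12×1000 + 4×100 + 98 → twelve thousand four hundred ninety-eight (English words)
twelve thousand four hundred ninety-eight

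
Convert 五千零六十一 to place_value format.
Convert 五千零六十一 (Chinese numeral) → 5×1000 + 6×10 + 1 = 5061 (decimal)
Convert 5061 (decimal) → 5061 = 5×1000 + 6×10 + 1 → 5 thousands, 6 tens, 1 one (place-value notation)
5 thousands, 6 tens, 1 one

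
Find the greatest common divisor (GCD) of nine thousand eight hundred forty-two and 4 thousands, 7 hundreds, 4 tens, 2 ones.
Convert nine thousand eight hundred forty-two (English words) → 9×1000 + 8×100 + 42 = 9842 (decimal)
Convert 4 thousands, 7 hundreds, 4 tens, 2 ones (place-value notation) → 4×1000 + 7×100 + 4×10 + 2 = 4742 (decimal)
Compute gcd(9842, 4742) = 2
2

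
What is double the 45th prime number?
The 45th prime number = 197
Compute 197 × 2 = 394
394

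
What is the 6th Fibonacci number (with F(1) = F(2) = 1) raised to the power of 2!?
Convert the 6th Fibonacci number (with F(1) = F(2) = 1) (Fibonacci index) → 1, 1, 2, 3, 5, 8 → 8 (decimal)
Convert 2! (factorial) → 2 (decimal)
Compute 8 ^ 2 = 64
64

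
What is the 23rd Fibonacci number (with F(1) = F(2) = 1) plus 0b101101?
The 23rd Fibonacci number (with F(1) = F(2) = 1) = 28657
Convert 0b101101 (binary) → 32 + 8 + 4 + 1 = 45 (decimal)
Compute 28657 + 45 = 28702
28702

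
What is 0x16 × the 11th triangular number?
Convert 0x16 (hexadecimal) → 1×16 + 6 = 22 (decimal)
Convert the 11th triangular number (triangular index) → 11×12/2 = 66 (decimal)
Compute 22 × 66 = 1452
1452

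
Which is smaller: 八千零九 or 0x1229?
Convert 八千零九 (Chinese numeral) → 8×1000 + 9 = 8009 (decimal)
Convert 0x1229 (hexadecimal) → 1×4096 + 2×256 + 2×16 + 9 = 4649 (decimal)
Compare 8009 vs 4649: smaller = 4649
4649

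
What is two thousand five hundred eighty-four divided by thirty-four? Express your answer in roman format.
Convert two thousand five hundred eighty-four (English words) → 2×1000 + 5×100 + 84 = 2584 (decimal)
Convert thirty-four (English words) → 34 (decimal)
Compute 2584 ÷ 34 = 76
Convert 76 (decimal) → 76 = 50 + 10 + 10 + 5 + 1 → LXXVI (Roman numeral)
LXXVI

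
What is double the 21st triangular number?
The 21st triangular number = 21×22/2 = 231
Compute 231 × 2 = 462
462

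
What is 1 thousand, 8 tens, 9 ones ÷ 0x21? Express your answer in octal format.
Convert 1 thousand, 8 tens, 9 ones (place-value notation) → 1×1000 + 8×10 + 9 = 1089 (decimal)
Convert 0x21 (hexadecimal) → 2×16 + 1 = 33 (decimal)
Compute 1089 ÷ 33 = 33
Convert 33 (decimal) → 33 = 4×8 + 1 → 0o41 (octal)
0o41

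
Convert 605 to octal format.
Convert 605 (decimal) → 605 = 1×512 + 1×64 + 3×8 + 5 → 0o1135 (octal)
0o1135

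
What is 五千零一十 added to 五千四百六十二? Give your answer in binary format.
Convert 五千零一十 (Chinese numeral) → 5×1000 + 1×10 = 5010 (decimal)
Convert 五千四百六十二 (Chinese numeral) → 5×1000 + 4×100 + 6×10 + 2 = 5462 (decimal)
Compute 5010 + 5462 = 10472
Convert 10472 (decimal) → 10472 = 8192 + 2048 + 128 + 64 + 32 + 8 → 0b10100011101000 (binary)
0b10100011101000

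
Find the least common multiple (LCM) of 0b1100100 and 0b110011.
Convert 0b1100100 (binary) → 64 + 32 + 4 = 100 (decimal)
Convert 0b110011 (binary) → 32 + 16 + 2 + 1 = 51 (decimal)
Compute lcm(100, 51) = 5100
5100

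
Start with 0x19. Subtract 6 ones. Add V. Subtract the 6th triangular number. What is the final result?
Convert 0x19 (hexadecimal) → 1×16 + 9 = 25 (decimal)
Start: 25
Convert 6 ones (place-value notation) → 6 (decimal)
25 - 6 = 19
Convert V (Roman numeral) → 5 (decimal)
19 + 5 = 24
Convert the 6th triangular number (triangular index) → 6×7/2 = 21 (decimal)
24 - 21 = 3
3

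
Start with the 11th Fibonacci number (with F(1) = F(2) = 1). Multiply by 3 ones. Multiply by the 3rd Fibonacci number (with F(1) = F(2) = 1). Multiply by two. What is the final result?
Convert the 11th Fibonacci number (with F(1) = F(2) = 1) (Fibonacci index) → 1, 1, 2, 3, 5, 8, 13, 21, 34, 55, 89 → 89 (decimal)
Start: 89
Convert 3 ones (place-value notation) → 3 (decimal)
89 × 3 = 267
Convert the 3rd Fibonacci number (with F(1) = F(2) = 1) (Fibonacci index) → 1, 1, 2 → 2 (decimal)
267 × 2 = 534
Convert two (English words) → 2 (decimal)
534 × 2 = 1068
1068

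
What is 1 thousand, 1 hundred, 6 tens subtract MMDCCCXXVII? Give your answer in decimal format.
Convert 1 thousand, 1 hundred, 6 tens (place-value notation) → 1×1000 + 1×100 + 6×10 = 1160 (decimal)
Convert MMDCCCXXVII (Roman numeral) → 1000 + 1000 + 500 + 100 + 100 + 100 + 10 + 10 + 5 + 1 + 1 = 2827 (decimal)
Compute 1160 - 2827 = -1667
-1667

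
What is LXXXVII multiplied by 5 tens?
Convert LXXXVII (Roman numeral) → 50 + 10 + 10 + 10 + 5 + 1 + 1 = 87 (decimal)
Convert 5 tens (place-value notation) → 5×10 = 50 (decimal)
Compute 87 × 50 = 4350
4350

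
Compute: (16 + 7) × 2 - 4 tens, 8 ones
Convert 4 tens, 8 ones (place-value notation) → 4×10 + 8 = 48 (decimal)
Expression in decimal: (16 + 7) × 2 - 48
Parentheses first: 16 + 7 = 23
Multiply: 23 × 2 = 46
Subtract: 46 - 48 = -2
-2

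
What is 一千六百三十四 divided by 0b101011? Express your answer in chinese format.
Convert 一千六百三十四 (Chinese numeral) → 1×1000 + 6×100 + 3×10 + 4 = 1634 (decimal)
Convert 0b101011 (binary) → 32 + 8 + 2 + 1 = 43 (decimal)
Compute 1634 ÷ 43 = 38
Convert 38 (decimal) → 38 = 3×10 + 8 → 三十八 (Chinese numeral)
三十八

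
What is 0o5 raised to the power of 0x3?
Convert 0o5 (octal) → 5 (decimal)
Convert 0x3 (hexadecimal) → 3 (decimal)
Compute 5 ^ 3 = 125
125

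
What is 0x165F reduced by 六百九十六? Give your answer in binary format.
Convert 0x165F (hexadecimal) → 1×4096 + 6×256 + 5×16 + 15 = 5727 (decimal)
Convert 六百九十六 (Chinese numeral) → 6×100 + 9×10 + 6 = 696 (decimal)
Compute 5727 - 696 = 5031
Convert 5031 (decimal) → 5031 = 4096 + 512 + 256 + 128 + 32 + 4 + 2 + 1 → 0b1001110100111 (binary)
0b1001110100111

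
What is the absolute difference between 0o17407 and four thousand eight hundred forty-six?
Convert 0o17407 (octal) → 1×4096 + 7×512 + 4×64 + 7 = 7943 (decimal)
Convert four thousand eight hundred forty-six (English words) → 4×1000 + 8×100 + 46 = 4846 (decimal)
Compute |7943 - 4846| = 3097
3097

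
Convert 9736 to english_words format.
Convert 9736 (decimal) → 9736 = 9×1000 + 7×100 + 36 → nine thousand seven hundred thirty-six (English words)
nine thousand seven hundred thirty-six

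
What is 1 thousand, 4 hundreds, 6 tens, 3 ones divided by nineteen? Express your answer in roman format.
Convert 1 thousand, 4 hundreds, 6 tens, 3 ones (place-value notation) → 1×1000 + 4×100 + 6×10 + 3 = 1463 (decimal)
Convert nineteen (English words) → 19 (decimal)
Compute 1463 ÷ 19 = 77
Convert 77 (decimal) → 77 = 50 + 10 + 10 + 5 + 1 + 1 → LXXVII (Roman numeral)
LXXVII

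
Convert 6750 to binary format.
Convert 6750 (decimal) → 6750 = 4096 + 2048 + 512 + 64 + 16 + 8 + 4 + 2 → 0b1101001011110 (binary)
0b1101001011110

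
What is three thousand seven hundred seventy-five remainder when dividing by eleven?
Convert three thousand seven hundred seventy-five (English words) → 3×1000 + 7×100 + 75 = 3775 (decimal)
Convert eleven (English words) → 11 (decimal)
Compute 3775 mod 11 = 2
2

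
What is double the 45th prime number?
The 45th prime number = 197
Compute 197 × 2 = 394
394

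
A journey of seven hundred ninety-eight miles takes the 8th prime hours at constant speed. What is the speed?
Convert seven hundred ninety-eight (English words) → 7×100 + 98 = 798 (decimal)
Convert the 8th prime (prime index) → 19 (decimal)
Compute 798 ÷ 19 = 42
42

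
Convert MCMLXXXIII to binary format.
Convert MCMLXXXIII (Roman numeral) → 1000 + 900 + 50 + 10 + 10 + 10 + 1 + 1 + 1 = 1983 (decimal)
Convert 1983 (decimal) → 1983 = 1024 + 512 + 256 + 128 + 32 + 16 + 8 + 4 + 2 + 1 → 0b11110111111 (binary)
0b11110111111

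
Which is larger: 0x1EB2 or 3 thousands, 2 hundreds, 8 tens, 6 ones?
Convert 0x1EB2 (hexadecimal) → 1×4096 + 14×256 + 11×16 + 2 = 7858 (decimal)
Convert 3 thousands, 2 hundreds, 8 tens, 6 ones (place-value notation) → 3×1000 + 2×100 + 8×10 + 6 = 3286 (decimal)
Compare 7858 vs 3286: larger = 7858
7858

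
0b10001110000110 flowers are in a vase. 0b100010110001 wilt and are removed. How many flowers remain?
Convert 0b10001110000110 (binary) → 8192 + 512 + 256 + 128 + 4 + 2 = 9094 (decimal)
Convert 0b100010110001 (binary) → 2048 + 128 + 32 + 16 + 1 = 2225 (decimal)
Compute 9094 - 2225 = 6869
6869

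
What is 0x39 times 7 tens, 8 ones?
Convert 0x39 (hexadecimal) → 3×16 + 9 = 57 (decimal)
Convert 7 tens, 8 ones (place-value notation) → 7×10 + 8 = 78 (decimal)
Compute 57 × 78 = 4446
4446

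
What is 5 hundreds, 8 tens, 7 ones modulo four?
Convert 5 hundreds, 8 tens, 7 ones (place-value notation) → 5×100 + 8×10 + 7 = 587 (decimal)
Convert four (English words) → 4 (decimal)
Compute 587 mod 4 = 3
3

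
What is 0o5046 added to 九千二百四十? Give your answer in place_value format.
Convert 0o5046 (octal) → 5×512 + 4×8 + 6 = 2598 (decimal)
Convert 九千二百四十 (Chinese numeral) → 9×1000 + 2×100 + 4×10 = 9240 (decimal)
Compute 2598 + 9240 = 11838
Convert 11838 (decimal) → 11838 = 11×1000 + 8×100 + 3×10 + 8 → 11 thousands, 8 hundreds, 3 tens, 8 ones (place-value notation)
11 thousands, 8 hundreds, 3 tens, 8 ones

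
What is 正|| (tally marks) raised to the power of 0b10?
Convert 正|| (tally marks) → 5 + 2 = 7 (decimal)
Convert 0b10 (binary) → 2 (decimal)
Compute 7 ^ 2 = 49
49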